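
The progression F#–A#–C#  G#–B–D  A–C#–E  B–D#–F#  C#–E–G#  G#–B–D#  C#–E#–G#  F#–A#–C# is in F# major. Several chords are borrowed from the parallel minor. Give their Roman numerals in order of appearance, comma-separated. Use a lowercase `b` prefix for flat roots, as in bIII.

In F# major the diatonic chords are F#, G#m, A#m, B, C#, D#m, E#dim. F#–A#–C# = F#, B–D#–F# = B, G#–B–D# = G#m and C#–E#–G# = C# are all diatonic. But G#–B–D is foreign: the diatonic ii on degree 2 is G#m, whereas G#dim comes from F# minor. It is labeled ii°. A–C#–E is not: scale degree 3 in F# major carries A#m (iii). In F# minor the chord on that degree is A, so here it functions as bIII, borrowed from the parallel minor. But C#–E–G# is foreign: the diatonic V on degree 5 is C#, whereas C#m comes from F# minor. It is labeled v.

ii°, bIII, v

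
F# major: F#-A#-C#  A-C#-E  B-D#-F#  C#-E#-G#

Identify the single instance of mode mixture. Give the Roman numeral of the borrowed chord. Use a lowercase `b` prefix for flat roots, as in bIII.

The diatonic triads in F# major are F#, G#m, A#m, B, C#, D#m, E#dim. F#–A#–C# = F#, B–D#–F# = B and C#–E#–G# = C# all belong to that set. A–C#–E doesn't fit — on degree 3 F# major would have A#m (iii). A is the degree-3 chord of F# minor, so it is the borrowed bIII.

bIII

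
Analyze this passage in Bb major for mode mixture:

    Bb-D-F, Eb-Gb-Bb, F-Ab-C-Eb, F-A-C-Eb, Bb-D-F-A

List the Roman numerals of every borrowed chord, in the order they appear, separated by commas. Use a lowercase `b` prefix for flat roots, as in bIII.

iv, v7

In Bb major the diatonic chords are Bb, Cm, Dm, Eb, F, Gm, Adim. Bb–D–F = Bb, F–A–C–Eb = F7 and Bb–D–F–A = Bbmaj7 all belong to that set. Eb–Gb–Bb doesn't fit — on degree 4 Bb major would have Eb (IV). Ebm is the degree-4 chord of Bb minor, so it is the borrowed iv. But F–Ab–C–Eb is foreign: the diatonic V on degree 5 is F, whereas Fm7 comes from Bb minor. It is labeled v7.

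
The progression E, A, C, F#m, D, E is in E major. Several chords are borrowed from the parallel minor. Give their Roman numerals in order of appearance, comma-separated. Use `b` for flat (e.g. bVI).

E major has the diatonic set E, F#m, G#m, A, B, C#m, D#dim. E, A and F#m are all diatonic. C (C–E–G) doesn't fit — on degree 6 E major would have C#m (vi). C is the degree-6 chord of E minor, so it is the borrowed bVI. D (D–F#–A) is not: scale degree 7 in E major carries D#dim (vii°). In E minor the chord on that degree is D, so here it functions as bVII, borrowed from the parallel minor.

bVI, bVII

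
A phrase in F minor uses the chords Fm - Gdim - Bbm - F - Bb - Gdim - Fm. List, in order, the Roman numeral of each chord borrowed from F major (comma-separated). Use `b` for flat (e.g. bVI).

The diatonic triads in F minor (with V from harmonic minor) are Fm, Gdim, Ab, Bbm, C, Db, Eb. Of the given chords, Fm, Gdim and Bbm are diatonic. But F (F–A–C) is foreign: the diatonic i on degree 1 is Fm, whereas F comes from F major. It is labeled I. Bb (Bb–D–F) doesn't fit — on degree 4 F minor would have Bbm (iv). Bb is the degree-4 chord of F major, so it is the borrowed IV.

I, IV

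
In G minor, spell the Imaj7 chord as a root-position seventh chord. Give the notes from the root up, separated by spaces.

The root, G, is scale degree 1 — the same note in G minor and G major; only the chord quality changes. Building the major-seventh chord from the parallel major on G: G–B–D–F#.

G B D F#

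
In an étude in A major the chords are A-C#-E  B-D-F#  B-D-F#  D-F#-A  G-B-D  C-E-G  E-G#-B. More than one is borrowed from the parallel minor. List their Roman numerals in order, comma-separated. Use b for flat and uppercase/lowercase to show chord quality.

bVII, bIII

In A major the diatonic chords are A, Bm, C#m, D, E, F#m, G#dim. A–C#–E = A, B–D–F# = Bm, D–F#–A = D and E–G#–B = E are all diatonic. G–B–D doesn't fit — on degree 7 A major would have G#dim (vii°). G is the degree-7 chord of A minor, so it is the borrowed bVII. C–E–G is not: scale degree 3 in A major carries C#m (iii). In A minor the chord on that degree is C, so here it functions as bIII, borrowed from the parallel minor.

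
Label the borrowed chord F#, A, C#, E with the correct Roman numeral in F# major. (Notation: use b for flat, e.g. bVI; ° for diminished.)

F# is scale degree 1 in F# major. F#–A–C#–E is a minor-seventh chord — the form found in F# minor, not the diatonic I (F#). Borrowed into F# major it is written i7.

i7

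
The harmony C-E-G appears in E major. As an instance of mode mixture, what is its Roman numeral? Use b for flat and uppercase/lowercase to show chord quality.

In E major scale degree 6 is C#; C is its lowered form, from E minor. Diatonically E major has C#m (vi) on that degree; C–E–G is instead the major chord native to E minor, so it takes the label bVI.

bVI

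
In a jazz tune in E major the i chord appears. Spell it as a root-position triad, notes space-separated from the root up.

i is built on scale degree 1, which is E in both E major and its parallel. Building the minor chord from the parallel minor on E: E–G–B.

E G B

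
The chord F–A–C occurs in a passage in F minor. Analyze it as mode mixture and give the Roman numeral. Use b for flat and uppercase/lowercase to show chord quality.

I

F is scale degree 1 in F minor. Diatonically F minor has Fm (i) on that degree; F–A–C is instead the major chord native to F major, so it takes the label I.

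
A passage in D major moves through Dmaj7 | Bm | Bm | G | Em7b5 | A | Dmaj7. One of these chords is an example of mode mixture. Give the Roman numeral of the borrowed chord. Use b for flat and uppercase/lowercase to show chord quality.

D major has the diatonic set D, Em, F#m, G, A, Bm, C#dim. Dmaj7, Bm, G and A are all diatonic. Em7b5 (E–G–Bb–D) is not: scale degree 2 in D major carries Em (ii). In D minor the chord on that degree is Em7b5, so here it functions as iiø7, borrowed from the parallel minor.

iiø7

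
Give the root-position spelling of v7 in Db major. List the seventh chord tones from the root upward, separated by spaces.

v7 is built on scale degree 5, which is Ab in both Db major and its parallel. Building the minor-seventh chord from the parallel minor on Ab: Ab–Cb–Eb–Gb.

Ab Cb Eb Gb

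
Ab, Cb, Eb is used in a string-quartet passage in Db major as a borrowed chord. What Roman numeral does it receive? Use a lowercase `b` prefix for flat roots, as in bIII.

v

The root Ab is the diatonic 5th degree of Db major; the borrowing shows in the chord quality. Diatonically Db major has Ab (V) on that degree; Ab–Cb–Eb is instead the minor chord native to Db minor, so it takes the label v.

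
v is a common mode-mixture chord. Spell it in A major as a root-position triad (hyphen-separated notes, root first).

v is built on scale degree 5, which is E in both A major and its parallel. Building the minor chord from the parallel minor on E: E–G–B.

E-G-B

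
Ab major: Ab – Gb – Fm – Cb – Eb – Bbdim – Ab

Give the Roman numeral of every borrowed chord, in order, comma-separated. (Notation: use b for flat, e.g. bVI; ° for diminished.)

bVII, bIII, ii°

In Ab major the diatonic chords are Ab, Bbm, Cm, Db, Eb, Fm, Gdim. Of the given chords, Ab, Fm and Eb are diatonic. Gb (Gb–Bb–Db) doesn't fit — on degree 7 Ab major would have Gdim (vii°). Gb is the degree-7 chord of Ab minor, so it is the borrowed bVII. But Cb (Cb–Eb–Gb) is foreign: the diatonic iii on degree 3 is Cm, whereas Cb comes from Ab minor. It is labeled bIII. But Bbdim (Bb–Db–Fb) is foreign: the diatonic ii on degree 2 is Bbm, whereas Bbdim comes from Ab minor. It is labeled ii°.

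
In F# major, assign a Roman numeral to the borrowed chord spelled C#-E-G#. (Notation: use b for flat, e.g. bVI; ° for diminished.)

v

The root C# is the diatonic 5th degree of F# major; the borrowing shows in the chord quality. The diatonic chord on degree 5 would be C# (V), but C#–E–G# is the minor chord from F# minor. As a borrowed chord it is labeled v.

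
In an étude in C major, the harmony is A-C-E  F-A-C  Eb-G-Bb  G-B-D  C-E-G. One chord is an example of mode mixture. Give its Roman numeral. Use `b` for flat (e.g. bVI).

In C major the diatonic chords are C, Dm, Em, F, G, Am, Bdim. Of the given chords, A–C–E = Am, F–A–C = F, G–B–D = G and C–E–G = C are diatonic. Eb–G–Bb is not: scale degree 3 in C major carries Em (iii). In C minor the chord on that degree is Eb, so here it functions as bIII, borrowed from the parallel minor.

bIII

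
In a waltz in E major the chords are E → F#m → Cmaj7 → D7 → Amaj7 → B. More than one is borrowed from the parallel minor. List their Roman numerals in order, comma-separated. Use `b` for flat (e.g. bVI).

bVImaj7, bVII7

In E major the diatonic chords are E, F#m, G#m, A, B, C#m, D#dim. E, F#m, Amaj7 and B all belong to that set. But Cmaj7 (C–E–G–B) is foreign: the diatonic vi on degree 6 is C#m, whereas Cmaj7 comes from E minor. It is labeled bVImaj7. D7 (D–F#–A–C) is not: scale degree 7 in E major carries D#dim (vii°). In E minor the chord on that degree is D7, so here it functions as bVII7, borrowed from the parallel minor.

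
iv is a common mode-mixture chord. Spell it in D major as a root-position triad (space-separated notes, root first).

G Bb D

The root, G, is scale degree 4 — the same note in D major and D minor; only the chord quality changes. Building the minor chord from the parallel minor on G: G–Bb–D.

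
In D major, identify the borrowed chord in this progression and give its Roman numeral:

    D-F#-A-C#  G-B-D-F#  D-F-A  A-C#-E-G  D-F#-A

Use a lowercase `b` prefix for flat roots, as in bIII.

D major has the diatonic set D, Em, F#m, G, A, Bm, C#dim. Of the given chords, D–F#–A–C# = Dmaj7, G–B–D–F# = Gmaj7, A–C#–E–G = A7 and D–F#–A = D are diatonic. D–F–A is not: scale degree 1 in D major carries D (I). In D minor the chord on that degree is Dm, so here it functions as i, borrowed from the parallel minor.

i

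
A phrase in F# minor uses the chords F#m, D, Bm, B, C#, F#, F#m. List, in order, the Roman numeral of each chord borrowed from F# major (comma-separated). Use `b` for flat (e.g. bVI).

IV, I

In F# minor (with V from harmonic minor) the diatonic chords are F#m, G#dim, A, Bm, C#, D, E. Of the given chords, F#m, D, Bm and C# are diatonic. B (B–D#–F#) is not: scale degree 4 in F# minor carries Bm (iv). In F# major the chord on that degree is B, so here it functions as IV, borrowed from the parallel major. F# (F#–A#–C#) doesn't fit — on degree 1 F# minor would have F#m (i). F# is the degree-1 chord of F# major, so it is the borrowed I.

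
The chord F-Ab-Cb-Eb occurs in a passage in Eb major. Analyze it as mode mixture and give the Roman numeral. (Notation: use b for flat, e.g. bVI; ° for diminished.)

F is scale degree 2 in Eb major. The diatonic chord on degree 2 would be Fm (ii), but F–Ab–Cb–Eb is the half-diminished-seventh chord from Eb minor. As a borrowed chord it is labeled iiø7.

iiø7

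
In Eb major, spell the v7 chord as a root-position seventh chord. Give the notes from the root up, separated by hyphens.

The root, Bb, is scale degree 5 — the same note in Eb major and Eb minor; only the chord quality changes. Building the minor-seventh chord from the parallel minor on Bb: Bb–Db–F–Ab.

Bb-Db-F-Ab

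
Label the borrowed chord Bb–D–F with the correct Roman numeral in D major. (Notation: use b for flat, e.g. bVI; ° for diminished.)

bVI

In D major scale degree 6 is B; Bb is its lowered form, from D minor. The diatonic chord on degree 6 would be Bm (vi), but Bb–D–F is the major chord from D minor. As a borrowed chord it is labeled bVI.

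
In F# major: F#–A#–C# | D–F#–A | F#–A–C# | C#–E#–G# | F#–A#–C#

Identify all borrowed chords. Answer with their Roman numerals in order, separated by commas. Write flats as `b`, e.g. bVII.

bVI, i

F# major has the diatonic set F#, G#m, A#m, B, C#, D#m, E#dim. Of the given chords, F#–A#–C# = F# and C#–E#–G# = C# are diatonic. D–F#–A doesn't fit — on degree 6 F# major would have D#m (vi). D is the degree-6 chord of F# minor, so it is the borrowed bVI. F#–A–C# is not: scale degree 1 in F# major carries F# (I). In F# minor the chord on that degree is F#m, so here it functions as i, borrowed from the parallel minor.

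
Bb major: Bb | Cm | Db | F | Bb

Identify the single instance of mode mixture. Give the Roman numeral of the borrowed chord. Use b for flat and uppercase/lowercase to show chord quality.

In Bb major the diatonic chords are Bb, Cm, Dm, Eb, F, Gm, Adim. Bb, Cm and F all belong to that set. But Db (Db–F–Ab) is foreign: the diatonic iii on degree 3 is Dm, whereas Db comes from Bb minor. It is labeled bIII.

bIII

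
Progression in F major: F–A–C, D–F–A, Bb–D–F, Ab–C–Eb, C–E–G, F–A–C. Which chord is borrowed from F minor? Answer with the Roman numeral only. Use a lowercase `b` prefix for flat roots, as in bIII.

bIII

In F major the diatonic chords are F, Gm, Am, Bb, C, Dm, Edim. Of the given chords, F–A–C = F, D–F–A = Dm, Bb–D–F = Bb and C–E–G = C are diatonic. Ab–C–Eb doesn't fit — on degree 3 F major would have Am (iii). Ab is the degree-3 chord of F minor, so it is the borrowed bIII.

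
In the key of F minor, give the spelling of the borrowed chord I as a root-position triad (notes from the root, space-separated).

I is built on scale degree 1, which is F in both F minor and its parallel. Stacking thirds in F major on F gives F–A–C.

F A C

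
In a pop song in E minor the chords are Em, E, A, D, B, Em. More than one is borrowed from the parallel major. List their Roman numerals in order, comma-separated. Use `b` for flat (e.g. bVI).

E minor has the diatonic set Em, F#dim, G, Am, B, C, D (with V from harmonic minor). Em, D and B all belong to that set. E (E–G#–B) doesn't fit — on degree 1 E minor would have Em (i). E is the degree-1 chord of E major, so it is the borrowed I. But A (A–C#–E) is foreign: the diatonic iv on degree 4 is Am, whereas A comes from E major. It is labeled IV.

I, IV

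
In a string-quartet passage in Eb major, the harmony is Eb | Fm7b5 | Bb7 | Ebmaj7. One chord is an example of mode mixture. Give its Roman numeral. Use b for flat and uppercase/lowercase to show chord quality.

iiø7

In Eb major the diatonic chords are Eb, Fm, Gm, Ab, Bb, Cm, Ddim. Of the given chords, Eb, Bb7 and Ebmaj7 are diatonic. Fm7b5 (F–Ab–Cb–Eb) doesn't fit — on degree 2 Eb major would have Fm (ii). Fm7b5 is the degree-2 chord of Eb minor, so it is the borrowed iiø7.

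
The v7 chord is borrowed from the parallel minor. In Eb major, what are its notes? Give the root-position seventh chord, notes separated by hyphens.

The root, Bb, is scale degree 5 — the same note in Eb major and Eb minor; only the chord quality changes. In Eb minor the chord on Bb is Bb–Db–F–Ab.

Bb-Db-F-Ab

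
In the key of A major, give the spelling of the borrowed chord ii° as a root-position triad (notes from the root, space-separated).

B D F

The root, B, is scale degree 2 — the same note in A major and A minor; only the chord quality changes. In A minor the chord on B is B–D–F.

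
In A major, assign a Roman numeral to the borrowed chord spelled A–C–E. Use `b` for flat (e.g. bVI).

A is scale degree 1 in A major. A–C–E is a minor chord — the form found in A minor, not the diatonic I (A). Borrowed into A major it is written i.

i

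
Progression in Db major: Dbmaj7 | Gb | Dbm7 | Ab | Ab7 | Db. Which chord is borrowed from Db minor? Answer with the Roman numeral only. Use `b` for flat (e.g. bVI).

i7

Db major has the diatonic set Db, Ebm, Fm, Gb, Ab, Bbm, Cdim. Of the given chords, Dbmaj7, Gb, Ab, Ab7 and Db are diatonic. Dbm7 (Db–Fb–Ab–Cb) doesn't fit — on degree 1 Db major would have Db (I). Dbm7 is the degree-1 chord of Db minor, so it is the borrowed i7.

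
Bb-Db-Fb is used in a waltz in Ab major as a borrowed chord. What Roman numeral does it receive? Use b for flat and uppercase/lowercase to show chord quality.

The root Bb is the diatonic 2nd degree of Ab major; the borrowing shows in the chord quality. Diatonically Ab major has Bbm (ii) on that degree; Bb–Db–Fb is instead the diminished chord native to Ab minor, so it takes the label ii°.

ii°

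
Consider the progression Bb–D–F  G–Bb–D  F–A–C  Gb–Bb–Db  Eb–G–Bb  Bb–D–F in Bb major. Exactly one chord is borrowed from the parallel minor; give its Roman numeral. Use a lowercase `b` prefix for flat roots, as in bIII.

bVI

In Bb major the diatonic chords are Bb, Cm, Dm, Eb, F, Gm, Adim. Of the given chords, Bb–D–F = Bb, G–Bb–D = Gm, F–A–C = F and Eb–G–Bb = Eb are diatonic. Gb–Bb–Db doesn't fit — on degree 6 Bb major would have Gm (vi). Gb is the degree-6 chord of Bb minor, so it is the borrowed bVI.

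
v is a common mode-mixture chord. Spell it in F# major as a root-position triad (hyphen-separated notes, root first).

C#-E-G#

v is built on scale degree 5, which is C# in both F# major and its parallel. Building the minor chord from the parallel minor on C#: C#–E–G#.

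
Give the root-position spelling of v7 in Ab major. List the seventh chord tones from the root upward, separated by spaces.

Eb Gb Bb Db

v7 is built on scale degree 5, which is Eb in both Ab major and its parallel. Building the minor-seventh chord from the parallel minor on Eb: Eb–Gb–Bb–Db.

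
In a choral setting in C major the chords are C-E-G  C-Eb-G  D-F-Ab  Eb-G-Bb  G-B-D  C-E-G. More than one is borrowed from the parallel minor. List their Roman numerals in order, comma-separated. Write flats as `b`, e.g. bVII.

i, ii°, bIII

C major has the diatonic set C, Dm, Em, F, G, Am, Bdim. Of the given chords, C–E–G = C and G–B–D = G are diatonic. But C–Eb–G is foreign: the diatonic I on degree 1 is C, whereas Cm comes from C minor. It is labeled i. D–F–Ab is not: scale degree 2 in C major carries Dm (ii). In C minor the chord on that degree is Ddim, so here it functions as ii°, borrowed from the parallel minor. But Eb–G–Bb is foreign: the diatonic iii on degree 3 is Em, whereas Eb comes from C minor. It is labeled bIII.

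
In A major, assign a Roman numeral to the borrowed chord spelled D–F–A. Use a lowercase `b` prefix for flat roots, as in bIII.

D is scale degree 4 in A major. The diatonic chord on degree 4 would be D (IV), but D–F–A is the minor chord from A minor. As a borrowed chord it is labeled iv.

iv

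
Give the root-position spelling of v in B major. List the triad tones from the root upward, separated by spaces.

F# A C#

The root, F#, is scale degree 5 — the same note in B major and B minor; only the chord quality changes. Building the minor chord from the parallel minor on F#: F#–A–C#.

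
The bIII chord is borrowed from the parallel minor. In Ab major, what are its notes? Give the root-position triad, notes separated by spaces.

bIII is built on the lowered scale degree 3. In Ab major degree 3 is C; lowered it becomes Cb. Stacking thirds in Ab minor on Cb gives Cb–Eb–Gb.

Cb Eb Gb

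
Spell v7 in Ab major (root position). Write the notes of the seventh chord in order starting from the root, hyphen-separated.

Eb-Gb-Bb-Db

v7 is built on scale degree 5, which is Eb in both Ab major and its parallel. Stacking thirds in Ab minor on Eb gives Eb–Gb–Bb–Db.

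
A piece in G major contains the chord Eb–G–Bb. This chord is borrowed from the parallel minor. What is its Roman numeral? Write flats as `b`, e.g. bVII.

bVI

Eb is the lowered form of scale degree 6 in G major (the diatonic degree 6 is E). Diatonically G major has Em (vi) on that degree; Eb–G–Bb is instead the major chord native to G minor, so it takes the label bVI.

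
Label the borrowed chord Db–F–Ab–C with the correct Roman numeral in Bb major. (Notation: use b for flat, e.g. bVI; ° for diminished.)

bIIImaj7

Db is the lowered form of scale degree 3 in Bb major (the diatonic degree 3 is D). The diatonic chord on degree 3 would be Dm (iii), but Db–F–Ab–C is the major-seventh chord from Bb minor. As a borrowed chord it is labeled bIIImaj7.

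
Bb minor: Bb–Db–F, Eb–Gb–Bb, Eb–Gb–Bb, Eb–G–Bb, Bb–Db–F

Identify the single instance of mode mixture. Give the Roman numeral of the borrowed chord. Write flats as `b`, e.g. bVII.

The diatonic triads in Bb minor (with V from harmonic minor) are Bbm, Cdim, Db, Ebm, F, Gb, Ab. Bb–Db–F = Bbm and Eb–Gb–Bb = Ebm both belong to that set. Eb–G–Bb doesn't fit — on degree 4 Bb minor would have Ebm (iv). Eb is the degree-4 chord of Bb major, so it is the borrowed IV.

IV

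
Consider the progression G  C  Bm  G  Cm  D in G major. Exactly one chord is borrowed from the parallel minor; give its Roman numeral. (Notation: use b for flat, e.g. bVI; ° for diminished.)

iv

The diatonic triads in G major are G, Am, Bm, C, D, Em, F#dim. Of the given chords, G, C, Bm and D are diatonic. Cm (C–Eb–G) is not: scale degree 4 in G major carries C (IV). In G minor the chord on that degree is Cm, so here it functions as iv, borrowed from the parallel minor.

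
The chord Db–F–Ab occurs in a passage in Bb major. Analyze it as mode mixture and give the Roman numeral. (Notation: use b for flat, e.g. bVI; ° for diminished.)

bIII

The root Db is the lowered 3rd scale degree — diatonically Bb major has D there. The diatonic chord on degree 3 would be Dm (iii), but Db–F–Ab is the major chord from Bb minor. As a borrowed chord it is labeled bIII.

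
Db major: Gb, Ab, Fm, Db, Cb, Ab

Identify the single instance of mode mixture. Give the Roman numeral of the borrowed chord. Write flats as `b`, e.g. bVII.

bVII

In Db major the diatonic chords are Db, Ebm, Fm, Gb, Ab, Bbm, Cdim. Gb, Ab, Fm and Db are all diatonic. But Cb (Cb–Eb–Gb) is foreign: the diatonic vii° on degree 7 is Cdim, whereas Cb comes from Db minor. It is labeled bVII.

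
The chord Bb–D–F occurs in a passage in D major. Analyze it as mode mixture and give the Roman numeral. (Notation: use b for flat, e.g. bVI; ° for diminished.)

In D major scale degree 6 is B; Bb is its lowered form, from D minor. Diatonically D major has Bm (vi) on that degree; Bb–D–F is instead the major chord native to D minor, so it takes the label bVI.

bVI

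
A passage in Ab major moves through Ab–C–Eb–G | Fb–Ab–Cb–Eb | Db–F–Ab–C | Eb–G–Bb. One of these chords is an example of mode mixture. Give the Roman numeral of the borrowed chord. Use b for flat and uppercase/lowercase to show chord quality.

Ab major has the diatonic set Ab, Bbm, Cm, Db, Eb, Fm, Gdim. Ab–C–Eb–G = Abmaj7, Db–F–Ab–C = Dbmaj7 and Eb–G–Bb = Eb all belong to that set. Fb–Ab–Cb–Eb is not: scale degree 6 in Ab major carries Fm (vi). In Ab minor the chord on that degree is Fbmaj7, so here it functions as bVImaj7, borrowed from the parallel minor.

bVImaj7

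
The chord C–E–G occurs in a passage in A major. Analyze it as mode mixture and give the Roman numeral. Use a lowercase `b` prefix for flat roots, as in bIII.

The root C is the lowered 3rd scale degree — diatonically A major has C# there. The diatonic chord on degree 3 would be C#m (iii), but C–E–G is the major chord from A minor. As a borrowed chord it is labeled bIII.

bIII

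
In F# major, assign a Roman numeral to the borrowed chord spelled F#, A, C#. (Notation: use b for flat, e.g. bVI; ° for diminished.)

The root F# is the diatonic 1st degree of F# major; the borrowing shows in the chord quality. The diatonic chord on degree 1 would be F# (I), but F#–A–C# is the minor chord from F# minor. As a borrowed chord it is labeled i.

i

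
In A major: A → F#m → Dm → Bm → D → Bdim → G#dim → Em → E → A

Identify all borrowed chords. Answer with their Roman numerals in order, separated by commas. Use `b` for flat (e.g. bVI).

iv, ii°, v

A major has the diatonic set A, Bm, C#m, D, E, F#m, G#dim. Of the given chords, A, F#m, Bm, D, G#dim and E are diatonic. Dm (D–F–A) doesn't fit — on degree 4 A major would have D (IV). Dm is the degree-4 chord of A minor, so it is the borrowed iv. But Bdim (B–D–F) is foreign: the diatonic ii on degree 2 is Bm, whereas Bdim comes from A minor. It is labeled ii°. Em (E–G–B) doesn't fit — on degree 5 A major would have E (V). Em is the degree-5 chord of A minor, so it is the borrowed v.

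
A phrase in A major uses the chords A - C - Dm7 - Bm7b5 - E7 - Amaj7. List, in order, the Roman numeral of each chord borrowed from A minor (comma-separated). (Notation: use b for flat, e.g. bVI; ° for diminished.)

A major has the diatonic set A, Bm, C#m, D, E, F#m, G#dim. A, E7 and Amaj7 are all diatonic. C (C–E–G) is not: scale degree 3 in A major carries C#m (iii). In A minor the chord on that degree is C, so here it functions as bIII, borrowed from the parallel minor. Dm7 (D–F–A–C) is not: scale degree 4 in A major carries D (IV). In A minor the chord on that degree is Dm7, so here it functions as iv7, borrowed from the parallel minor. Bm7b5 (B–D–F–A) doesn't fit — on degree 2 A major would have Bm (ii). Bm7b5 is the degree-2 chord of A minor, so it is the borrowed iiø7.

bIII, iv7, iiø7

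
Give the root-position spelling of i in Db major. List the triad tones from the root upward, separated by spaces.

Db Fb Ab

The root, Db, is scale degree 1 — the same note in Db major and Db minor; only the chord quality changes. In Db minor the chord on Db is Db–Fb–Ab.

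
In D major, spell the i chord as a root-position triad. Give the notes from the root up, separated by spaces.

The root, D, is scale degree 1 — the same note in D major and D minor; only the chord quality changes. Stacking thirds in D minor on D gives D–F–A.

D F A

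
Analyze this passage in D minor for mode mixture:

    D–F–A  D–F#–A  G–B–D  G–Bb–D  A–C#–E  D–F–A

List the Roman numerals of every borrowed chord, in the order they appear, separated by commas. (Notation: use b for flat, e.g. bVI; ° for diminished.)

I, IV

The diatonic triads in D minor (with V from harmonic minor) are Dm, Edim, F, Gm, A, Bb, C. D–F–A = Dm, G–Bb–D = Gm and A–C#–E = A are all diatonic. But D–F#–A is foreign: the diatonic i on degree 1 is Dm, whereas D comes from D major. It is labeled I. But G–B–D is foreign: the diatonic iv on degree 4 is Gm, whereas G comes from D major. It is labeled IV.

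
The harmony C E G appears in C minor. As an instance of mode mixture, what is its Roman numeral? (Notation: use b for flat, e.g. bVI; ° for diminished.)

I

C is scale degree 1 in C minor. C–E–G is a major chord — the form found in C major, not the diatonic i (Cm). Borrowed into C minor it is written I.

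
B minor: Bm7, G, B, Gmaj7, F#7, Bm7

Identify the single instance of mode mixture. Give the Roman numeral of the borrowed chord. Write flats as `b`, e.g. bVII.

I

B minor has the diatonic set Bm, C#dim, D, Em, F#, G, A (with V from harmonic minor). Bm7, G, Gmaj7 and F#7 all belong to that set. But B (B–D#–F#) is foreign: the diatonic i on degree 1 is Bm, whereas B comes from B major. It is labeled I.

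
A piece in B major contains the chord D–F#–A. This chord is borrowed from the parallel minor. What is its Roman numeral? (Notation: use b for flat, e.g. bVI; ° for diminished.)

In B major scale degree 3 is D#; D is its lowered form, from B minor. Diatonically B major has D#m (iii) on that degree; D–F#–A is instead the major chord native to B minor, so it takes the label bIII.

bIII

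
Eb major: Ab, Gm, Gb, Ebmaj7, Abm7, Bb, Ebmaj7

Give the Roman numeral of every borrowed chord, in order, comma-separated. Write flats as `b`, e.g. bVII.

bIII, iv7

Eb major has the diatonic set Eb, Fm, Gm, Ab, Bb, Cm, Ddim. Ab, Gm, Ebmaj7 and Bb are all diatonic. Gb (Gb–Bb–Db) doesn't fit — on degree 3 Eb major would have Gm (iii). Gb is the degree-3 chord of Eb minor, so it is the borrowed bIII. But Abm7 (Ab–Cb–Eb–Gb) is foreign: the diatonic IV on degree 4 is Ab, whereas Abm7 comes from Eb minor. It is labeled iv7.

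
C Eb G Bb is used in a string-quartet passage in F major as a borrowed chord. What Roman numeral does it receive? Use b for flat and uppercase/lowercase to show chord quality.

The root C is the diatonic 5th degree of F major; the borrowing shows in the chord quality. C–Eb–G–Bb is a minor-seventh chord — the form found in F minor, not the diatonic V (C). Borrowed into F major it is written v7.

v7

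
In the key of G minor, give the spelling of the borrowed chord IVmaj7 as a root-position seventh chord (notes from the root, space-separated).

IVmaj7 is built on scale degree 4, which is C in both G minor and its parallel. In G major the chord on C is C–E–G–B.

C E G B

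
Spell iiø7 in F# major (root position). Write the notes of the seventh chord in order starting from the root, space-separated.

G# B D F#

The root, G#, is scale degree 2 — the same note in F# major and F# minor; only the chord quality changes. Building the half-diminished-seventh chord from the parallel minor on G#: G#–B–D–F#.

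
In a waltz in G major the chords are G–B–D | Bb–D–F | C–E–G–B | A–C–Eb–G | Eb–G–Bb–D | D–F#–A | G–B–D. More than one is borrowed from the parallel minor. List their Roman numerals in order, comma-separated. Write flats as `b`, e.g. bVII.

bIII, iiø7, bVImaj7

The diatonic triads in G major are G, Am, Bm, C, D, Em, F#dim. G–B–D = G, C–E–G–B = Cmaj7 and D–F#–A = D are all diatonic. Bb–D–F doesn't fit — on degree 3 G major would have Bm (iii). Bb is the degree-3 chord of G minor, so it is the borrowed bIII. But A–C–Eb–G is foreign: the diatonic ii on degree 2 is Am, whereas Am7b5 comes from G minor. It is labeled iiø7. Eb–G–Bb–D is not: scale degree 6 in G major carries Em (vi). In G minor the chord on that degree is Ebmaj7, so here it functions as bVImaj7, borrowed from the parallel minor.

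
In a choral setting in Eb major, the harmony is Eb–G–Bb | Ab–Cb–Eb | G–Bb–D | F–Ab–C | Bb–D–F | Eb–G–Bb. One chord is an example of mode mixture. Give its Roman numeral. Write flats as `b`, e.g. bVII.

The diatonic triads in Eb major are Eb, Fm, Gm, Ab, Bb, Cm, Ddim. Of the given chords, Eb–G–Bb = Eb, G–Bb–D = Gm, F–Ab–C = Fm and Bb–D–F = Bb are diatonic. But Ab–Cb–Eb is foreign: the diatonic IV on degree 4 is Ab, whereas Abm comes from Eb minor. It is labeled iv.

iv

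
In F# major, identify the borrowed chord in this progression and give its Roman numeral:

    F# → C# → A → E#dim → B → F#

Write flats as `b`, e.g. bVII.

The diatonic triads in F# major are F#, G#m, A#m, B, C#, D#m, E#dim. F#, C#, E#dim and B are all diatonic. A (A–C#–E) doesn't fit — on degree 3 F# major would have A#m (iii). A is the degree-3 chord of F# minor, so it is the borrowed bIII.

bIII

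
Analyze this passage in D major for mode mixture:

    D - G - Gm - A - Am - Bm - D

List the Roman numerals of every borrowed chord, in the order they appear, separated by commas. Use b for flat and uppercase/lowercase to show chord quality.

In D major the diatonic chords are D, Em, F#m, G, A, Bm, C#dim. Of the given chords, D, G, A and Bm are diatonic. Gm (G–Bb–D) doesn't fit — on degree 4 D major would have G (IV). Gm is the degree-4 chord of D minor, so it is the borrowed iv. But Am (A–C–E) is foreign: the diatonic V on degree 5 is A, whereas Am comes from D minor. It is labeled v.

iv, v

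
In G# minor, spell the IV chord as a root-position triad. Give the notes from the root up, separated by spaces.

C# E# G#

IV is built on scale degree 4, which is C# in both G# minor and its parallel. Building the major chord from the parallel major on C#: C#–E#–G#.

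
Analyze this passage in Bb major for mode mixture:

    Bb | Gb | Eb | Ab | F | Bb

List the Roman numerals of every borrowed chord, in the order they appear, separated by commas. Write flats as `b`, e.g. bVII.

bVI, bVII

In Bb major the diatonic chords are Bb, Cm, Dm, Eb, F, Gm, Adim. Of the given chords, Bb, Eb and F are diatonic. Gb (Gb–Bb–Db) doesn't fit — on degree 6 Bb major would have Gm (vi). Gb is the degree-6 chord of Bb minor, so it is the borrowed bVI. But Ab (Ab–C–Eb) is foreign: the diatonic vii° on degree 7 is Adim, whereas Ab comes from Bb minor. It is labeled bVII.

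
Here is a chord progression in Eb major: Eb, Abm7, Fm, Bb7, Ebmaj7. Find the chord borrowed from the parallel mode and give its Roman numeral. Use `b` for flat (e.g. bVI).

iv7

In Eb major the diatonic chords are Eb, Fm, Gm, Ab, Bb, Cm, Ddim. Of the given chords, Eb, Fm, Bb7 and Ebmaj7 are diatonic. Abm7 (Ab–Cb–Eb–Gb) is not: scale degree 4 in Eb major carries Ab (IV). In Eb minor the chord on that degree is Abm7, so here it functions as iv7, borrowed from the parallel minor.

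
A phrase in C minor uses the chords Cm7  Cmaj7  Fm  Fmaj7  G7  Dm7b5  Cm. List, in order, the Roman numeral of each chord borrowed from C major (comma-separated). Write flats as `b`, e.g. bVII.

In C minor (with V from harmonic minor) the diatonic chords are Cm, Ddim, Eb, Fm, G, Ab, Bb. Cm7, Fm, G7, Dm7b5 and Cm are all diatonic. But Cmaj7 (C–E–G–B) is foreign: the diatonic i on degree 1 is Cm, whereas Cmaj7 comes from C major. It is labeled Imaj7. Fmaj7 (F–A–C–E) is not: scale degree 4 in C minor carries Fm (iv). In C major the chord on that degree is Fmaj7, so here it functions as IVmaj7, borrowed from the parallel major.

Imaj7, IVmaj7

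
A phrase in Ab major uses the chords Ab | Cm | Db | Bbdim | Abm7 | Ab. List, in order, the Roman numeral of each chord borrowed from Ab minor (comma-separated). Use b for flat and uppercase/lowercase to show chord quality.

ii°, i7

In Ab major the diatonic chords are Ab, Bbm, Cm, Db, Eb, Fm, Gdim. Ab, Cm and Db all belong to that set. Bbdim (Bb–Db–Fb) is not: scale degree 2 in Ab major carries Bbm (ii). In Ab minor the chord on that degree is Bbdim, so here it functions as ii°, borrowed from the parallel minor. Abm7 (Ab–Cb–Eb–Gb) is not: scale degree 1 in Ab major carries Ab (I). In Ab minor the chord on that degree is Abm7, so here it functions as i7, borrowed from the parallel minor.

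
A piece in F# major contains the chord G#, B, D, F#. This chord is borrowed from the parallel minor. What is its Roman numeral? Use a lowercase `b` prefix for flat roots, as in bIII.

The root G# is the diatonic 2nd degree of F# major; the borrowing shows in the chord quality. G#–B–D–F# is a half-diminished-seventh chord — the form found in F# minor, not the diatonic ii (G#m). Borrowed into F# major it is written iiø7.

iiø7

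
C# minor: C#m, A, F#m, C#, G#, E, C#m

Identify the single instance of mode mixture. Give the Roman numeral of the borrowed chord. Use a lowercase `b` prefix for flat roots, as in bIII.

I

C# minor has the diatonic set C#m, D#dim, E, F#m, G#, A, B (with V from harmonic minor). C#m, A, F#m, G# and E are all diatonic. C# (C#–E#–G#) is not: scale degree 1 in C# minor carries C#m (i). In C# major the chord on that degree is C#, so here it functions as I, borrowed from the parallel major.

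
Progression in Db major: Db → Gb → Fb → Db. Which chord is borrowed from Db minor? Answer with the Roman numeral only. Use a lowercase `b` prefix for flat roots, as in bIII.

bIII

The diatonic triads in Db major are Db, Ebm, Fm, Gb, Ab, Bbm, Cdim. Db and Gb are both diatonic. Fb (Fb–Ab–Cb) is not: scale degree 3 in Db major carries Fm (iii). In Db minor the chord on that degree is Fb, so here it functions as bIII, borrowed from the parallel minor.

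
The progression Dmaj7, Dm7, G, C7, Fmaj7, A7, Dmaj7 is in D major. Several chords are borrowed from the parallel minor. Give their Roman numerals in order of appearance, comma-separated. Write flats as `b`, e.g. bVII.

In D major the diatonic chords are D, Em, F#m, G, A, Bm, C#dim. Of the given chords, Dmaj7, G and A7 are diatonic. But Dm7 (D–F–A–C) is foreign: the diatonic I on degree 1 is D, whereas Dm7 comes from D minor. It is labeled i7. C7 (C–E–G–Bb) doesn't fit — on degree 7 D major would have C#dim (vii°). C7 is the degree-7 chord of D minor, so it is the borrowed bVII7. Fmaj7 (F–A–C–E) is not: scale degree 3 in D major carries F#m (iii). In D minor the chord on that degree is Fmaj7, so here it functions as bIIImaj7, borrowed from the parallel minor.

i7, bVII7, bIIImaj7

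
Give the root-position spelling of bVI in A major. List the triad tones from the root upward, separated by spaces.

F A C

bVI is built on the lowered scale degree 6. In A major degree 6 is F#; lowered it becomes F. Building the major chord from the parallel minor on F: F–A–C.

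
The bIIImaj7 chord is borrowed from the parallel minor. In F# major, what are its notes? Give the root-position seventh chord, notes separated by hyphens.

The root of bIIImaj7 is the lowered 3rd degree: A# becomes A. Stacking thirds in F# minor on A gives A–C#–E–G#.

A-C#-E-G#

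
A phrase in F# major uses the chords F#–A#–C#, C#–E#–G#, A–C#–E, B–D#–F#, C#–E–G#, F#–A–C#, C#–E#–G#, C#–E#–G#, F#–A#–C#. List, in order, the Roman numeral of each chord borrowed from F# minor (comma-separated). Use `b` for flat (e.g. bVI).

In F# major the diatonic chords are F#, G#m, A#m, B, C#, D#m, E#dim. F#–A#–C# = F#, C#–E#–G# = C# and B–D#–F# = B are all diatonic. A–C#–E is not: scale degree 3 in F# major carries A#m (iii). In F# minor the chord on that degree is A, so here it functions as bIII, borrowed from the parallel minor. But C#–E–G# is foreign: the diatonic V on degree 5 is C#, whereas C#m comes from F# minor. It is labeled v. F#–A–C# doesn't fit — on degree 1 F# major would have F# (I). F#m is the degree-1 chord of F# minor, so it is the borrowed i.

bIII, v, i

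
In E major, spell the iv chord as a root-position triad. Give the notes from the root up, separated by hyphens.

iv is built on scale degree 4, which is A in both E major and its parallel. Stacking thirds in E minor on A gives A–C–E.

A-C-E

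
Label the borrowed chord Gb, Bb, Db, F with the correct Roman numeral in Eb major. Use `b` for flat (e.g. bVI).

In Eb major scale degree 3 is G; Gb is its lowered form, from Eb minor. The diatonic chord on degree 3 would be Gm (iii), but Gb–Bb–Db–F is the major-seventh chord from Eb minor. As a borrowed chord it is labeled bIIImaj7.

bIIImaj7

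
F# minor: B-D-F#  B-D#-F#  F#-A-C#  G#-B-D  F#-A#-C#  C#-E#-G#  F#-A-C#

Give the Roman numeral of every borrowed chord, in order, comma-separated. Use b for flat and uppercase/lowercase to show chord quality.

In F# minor (with V from harmonic minor) the diatonic chords are F#m, G#dim, A, Bm, C#, D, E. B–D–F# = Bm, F#–A–C# = F#m, G#–B–D = G#dim and C#–E#–G# = C# are all diatonic. But B–D#–F# is foreign: the diatonic iv on degree 4 is Bm, whereas B comes from F# major. It is labeled IV. F#–A#–C# is not: scale degree 1 in F# minor carries F#m (i). In F# major the chord on that degree is F#, so here it functions as I, borrowed from the parallel major.

IV, I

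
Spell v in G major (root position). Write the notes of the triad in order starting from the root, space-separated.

D F A

The root, D, is scale degree 5 — the same note in G major and G minor; only the chord quality changes. Stacking thirds in G minor on D gives D–F–A.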